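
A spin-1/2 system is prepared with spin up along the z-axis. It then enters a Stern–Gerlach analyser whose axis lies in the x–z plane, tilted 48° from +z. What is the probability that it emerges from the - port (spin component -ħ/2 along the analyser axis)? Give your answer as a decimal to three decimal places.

For spin-½, the probability of finding spin-up along an axis at angle θ to the initial spin direction is cos²(θ/2); spin-down is sin²(θ/2).
θ = 48°, so P = sin²(24°) ≈ 0.165.

0.165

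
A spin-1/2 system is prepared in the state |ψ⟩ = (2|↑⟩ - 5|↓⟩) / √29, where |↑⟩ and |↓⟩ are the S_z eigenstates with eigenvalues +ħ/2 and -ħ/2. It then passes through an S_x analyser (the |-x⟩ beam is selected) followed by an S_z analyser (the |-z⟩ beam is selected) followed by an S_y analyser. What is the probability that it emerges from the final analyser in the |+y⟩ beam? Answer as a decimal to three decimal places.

First analyser (S_x): P(|-x⟩) = |⟨-x|ψ⟩|² = 49/58.
After stage 1 the state is |-x⟩; P(|-z⟩) = |⟨-z|-x⟩|² = 1/2.
After stage 2 the state is |-z⟩; P(|+y⟩) = |⟨+y|-z⟩|² = 1/2.
Joint probability = 49/58 × 1/2 × 1/2 = 0.211.

0.211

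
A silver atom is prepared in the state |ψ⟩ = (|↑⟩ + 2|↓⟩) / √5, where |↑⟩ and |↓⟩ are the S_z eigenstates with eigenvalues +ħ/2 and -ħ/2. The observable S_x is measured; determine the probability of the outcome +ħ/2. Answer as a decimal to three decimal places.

0.900

|+x⟩ = (|↑⟩ + |↓⟩)/√2, so ⟨+x|ψ⟩ = (3) / (√2·√5).
P = |3|² / 10 = 9/10.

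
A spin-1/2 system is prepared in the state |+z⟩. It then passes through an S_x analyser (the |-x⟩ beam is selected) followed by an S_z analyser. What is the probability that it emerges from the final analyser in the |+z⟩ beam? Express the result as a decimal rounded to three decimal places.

0.250

First analyser (S_x): from |+z⟩, P(|-x⟩) = 1/2.
After stage 1 the state is |-x⟩; P(|+z⟩) = |⟨+z|-x⟩|² = 1/2.
Joint probability = 1/2 × 1/2 = 0.250.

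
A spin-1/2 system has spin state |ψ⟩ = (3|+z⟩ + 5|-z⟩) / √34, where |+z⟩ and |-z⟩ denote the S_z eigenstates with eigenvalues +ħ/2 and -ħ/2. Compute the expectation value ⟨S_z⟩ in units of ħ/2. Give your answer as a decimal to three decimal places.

-0.471

⟨σ_z⟩ = |a|² - |b|² divided by |a|²+|b|², with a, b the |+z⟩, |-z⟩ amplitudes.
= (9 - 25)/34 = -16/34.
⟨S_z⟩ = (ħ/2)·⟨σ_z⟩.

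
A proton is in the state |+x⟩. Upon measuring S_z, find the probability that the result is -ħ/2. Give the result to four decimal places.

In the S_z basis, |+x⟩ = (|+z⟩ + |-z⟩)/√2 and |-z⟩ = |-z⟩.
|⟨-z|+x⟩|² = 1/2.

0.5000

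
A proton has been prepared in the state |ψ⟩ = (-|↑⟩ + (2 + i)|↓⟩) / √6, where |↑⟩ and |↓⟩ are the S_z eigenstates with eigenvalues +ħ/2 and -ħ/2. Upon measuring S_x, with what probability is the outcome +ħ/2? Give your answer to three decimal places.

|+x⟩ = (|↑⟩ + |↓⟩)/√2, so ⟨+x|ψ⟩ = (1 + i) / (√2·√6).
P = |1 + i|² / 12 = 2/12.

0.167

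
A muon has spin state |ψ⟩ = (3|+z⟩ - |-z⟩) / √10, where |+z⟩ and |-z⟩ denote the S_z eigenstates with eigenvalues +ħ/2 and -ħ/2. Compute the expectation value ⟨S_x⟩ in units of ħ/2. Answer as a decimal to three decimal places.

⟨σ_x⟩ = 2 Re(a* b)/(|a|²+|b|²) with a = 3, b = -1.
a* b = -3, so ⟨σ_x⟩ = -6/10.
⟨S_x⟩ = (ħ/2)·⟨σ_x⟩.

-0.600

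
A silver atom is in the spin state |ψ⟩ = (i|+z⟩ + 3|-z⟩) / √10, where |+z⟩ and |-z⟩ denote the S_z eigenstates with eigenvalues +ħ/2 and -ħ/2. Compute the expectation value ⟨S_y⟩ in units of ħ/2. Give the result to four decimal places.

⟨σ_y⟩ = 2 Im(a* b)/(|a|²+|b|²) with a = i, b = 3.
a* b = -3i, so ⟨σ_y⟩ = -6/10.
⟨S_y⟩ = (ħ/2)·⟨σ_y⟩.

-0.6000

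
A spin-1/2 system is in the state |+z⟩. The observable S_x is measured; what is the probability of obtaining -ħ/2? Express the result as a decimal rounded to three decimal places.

0.500

In the S_z basis, |+z⟩ = |↑⟩ and |-x⟩ = (|↑⟩ - |↓⟩)/√2.
|⟨-x|+z⟩|² = 1/2.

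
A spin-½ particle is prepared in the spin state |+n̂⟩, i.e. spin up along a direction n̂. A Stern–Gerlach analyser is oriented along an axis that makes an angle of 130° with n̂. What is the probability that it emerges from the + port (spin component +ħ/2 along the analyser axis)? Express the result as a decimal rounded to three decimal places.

0.179

For spin-½, the probability of finding spin-up along an axis at angle θ to the initial spin direction is cos²(θ/2); spin-down is sin²(θ/2).
θ = 130°, so P = cos²(65°) ≈ 0.179.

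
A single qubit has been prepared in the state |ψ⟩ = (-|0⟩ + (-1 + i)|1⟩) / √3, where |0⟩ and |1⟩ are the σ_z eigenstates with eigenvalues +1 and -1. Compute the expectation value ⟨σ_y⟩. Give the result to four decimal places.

⟨σ_y⟩ = 2 Im(a* b)/(|a|²+|b|²) with a = -1, b = (-1 + i).
a* b = (1 - i), so ⟨σ_y⟩ = -2/3.

-0.6667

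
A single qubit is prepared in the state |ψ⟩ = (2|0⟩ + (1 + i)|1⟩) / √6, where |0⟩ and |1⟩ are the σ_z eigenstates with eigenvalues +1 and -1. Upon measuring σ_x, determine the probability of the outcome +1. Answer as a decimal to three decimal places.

|+x⟩ = (|0⟩ + |1⟩)/√2, so ⟨+x|ψ⟩ = (3 + i) / (√2·√6).
P = |3 + i|² / 12 = 10/12.

0.833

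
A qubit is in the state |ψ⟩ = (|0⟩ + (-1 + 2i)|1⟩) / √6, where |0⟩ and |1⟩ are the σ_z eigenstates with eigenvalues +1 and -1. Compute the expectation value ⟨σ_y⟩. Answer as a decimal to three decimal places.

0.667

⟨σ_y⟩ = 2 Im(a* b)/(|a|²+|b|²) with a = 1, b = (-1 + 2i).
a* b = (-1 + 2i), so ⟨σ_y⟩ = 4/6.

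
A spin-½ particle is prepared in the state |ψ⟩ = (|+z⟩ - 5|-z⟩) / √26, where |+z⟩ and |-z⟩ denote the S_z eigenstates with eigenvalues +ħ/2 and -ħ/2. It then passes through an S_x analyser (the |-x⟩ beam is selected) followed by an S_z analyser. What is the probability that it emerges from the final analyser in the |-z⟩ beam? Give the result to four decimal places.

First analyser (S_x): P(|-x⟩) = |⟨-x|ψ⟩|² = 36/52.
After stage 1 the state is |-x⟩; P(|-z⟩) = |⟨-z|-x⟩|² = 1/2.
Joint probability = 36/52 × 1/2 = 0.3462.

0.3462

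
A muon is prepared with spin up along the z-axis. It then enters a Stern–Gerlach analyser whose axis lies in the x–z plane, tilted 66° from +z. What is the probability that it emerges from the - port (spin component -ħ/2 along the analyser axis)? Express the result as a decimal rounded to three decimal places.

0.297

For spin-½, the probability of finding spin-up along an axis at angle θ to the initial spin direction is cos²(θ/2); spin-down is sin²(θ/2).
θ = 66°, so P = sin²(33°) ≈ 0.297.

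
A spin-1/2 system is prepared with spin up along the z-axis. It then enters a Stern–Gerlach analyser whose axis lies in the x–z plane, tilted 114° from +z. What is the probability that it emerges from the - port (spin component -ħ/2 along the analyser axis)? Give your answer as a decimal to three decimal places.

0.703

For spin-½, the probability of finding spin-up along an axis at angle θ to the initial spin direction is cos²(θ/2); spin-down is sin²(θ/2).
θ = 114°, so P = sin²(57°) ≈ 0.703.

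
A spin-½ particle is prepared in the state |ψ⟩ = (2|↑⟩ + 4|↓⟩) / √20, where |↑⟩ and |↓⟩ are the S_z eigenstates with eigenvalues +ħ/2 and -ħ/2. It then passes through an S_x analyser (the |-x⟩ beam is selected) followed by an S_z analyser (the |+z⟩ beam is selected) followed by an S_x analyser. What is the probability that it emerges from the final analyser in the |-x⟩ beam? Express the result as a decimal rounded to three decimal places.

0.025

First analyser (S_x): P(|-x⟩) = |⟨-x|ψ⟩|² = 4/40.
After stage 1 the state is |-x⟩; P(|+z⟩) = |⟨+z|-x⟩|² = 1/2.
After stage 2 the state is |+z⟩; P(|-x⟩) = |⟨-x|+z⟩|² = 1/2.
Joint probability = 4/40 × 1/2 × 1/2 = 0.025.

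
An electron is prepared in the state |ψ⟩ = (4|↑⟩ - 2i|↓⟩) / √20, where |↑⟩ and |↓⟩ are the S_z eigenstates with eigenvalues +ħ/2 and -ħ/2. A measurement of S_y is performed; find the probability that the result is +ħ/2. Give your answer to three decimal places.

|+y⟩ = (|↑⟩ + i|↓⟩)/√2, so ⟨+y|ψ⟩ = (2) / (√2·√20).
P = |2|² / 40 = 4/40.

0.100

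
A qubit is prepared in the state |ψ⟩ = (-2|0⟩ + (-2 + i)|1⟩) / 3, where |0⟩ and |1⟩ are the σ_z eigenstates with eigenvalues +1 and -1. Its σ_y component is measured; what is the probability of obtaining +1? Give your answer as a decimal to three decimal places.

0.278

|+y⟩ = (|0⟩ + i|1⟩)/√2, so ⟨+y|ψ⟩ = (-1 + 2i) / (√2·3).
P = |-1 + 2i|² / 18 = 5/18.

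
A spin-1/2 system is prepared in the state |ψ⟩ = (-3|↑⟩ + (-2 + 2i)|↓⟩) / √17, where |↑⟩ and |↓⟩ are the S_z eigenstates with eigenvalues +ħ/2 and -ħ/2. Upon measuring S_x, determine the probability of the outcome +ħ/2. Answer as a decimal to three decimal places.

|+x⟩ = (|↑⟩ + |↓⟩)/√2, so ⟨+x|ψ⟩ = (-5 + 2i) / (√2·√17).
P = |-5 + 2i|² / 34 = 29/34.

0.853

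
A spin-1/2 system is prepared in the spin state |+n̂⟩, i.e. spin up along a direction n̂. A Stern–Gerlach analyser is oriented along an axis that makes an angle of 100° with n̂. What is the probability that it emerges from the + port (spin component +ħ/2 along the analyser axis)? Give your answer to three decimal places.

0.413

For spin-½, the probability of finding spin-up along an axis at angle θ to the initial spin direction is cos²(θ/2); spin-down is sin²(θ/2).
θ = 100°, so P = cos²(50°) ≈ 0.413.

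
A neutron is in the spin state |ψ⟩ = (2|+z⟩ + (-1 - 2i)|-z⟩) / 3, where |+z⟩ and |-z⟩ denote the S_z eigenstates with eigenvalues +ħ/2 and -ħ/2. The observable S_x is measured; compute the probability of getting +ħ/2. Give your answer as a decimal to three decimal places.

|+x⟩ = (|+z⟩ + |-z⟩)/√2, so ⟨+x|ψ⟩ = (1 - 2i) / (√2·3).
P = |1 - 2i|² / 18 = 5/18.

0.278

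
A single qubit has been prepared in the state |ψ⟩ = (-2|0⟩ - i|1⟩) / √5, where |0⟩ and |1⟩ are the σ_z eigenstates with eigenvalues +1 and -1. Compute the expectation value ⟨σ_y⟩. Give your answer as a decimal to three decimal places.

⟨σ_y⟩ = 2 Im(a* b)/(|a|²+|b|²) with a = -2, b = -i.
a* b = 2i, so ⟨σ_y⟩ = 4/5.

0.800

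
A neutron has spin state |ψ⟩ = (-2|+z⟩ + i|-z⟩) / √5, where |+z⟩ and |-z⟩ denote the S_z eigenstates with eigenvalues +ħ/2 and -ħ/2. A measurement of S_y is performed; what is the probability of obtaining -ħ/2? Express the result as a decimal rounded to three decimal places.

|-y⟩ = (|+z⟩ - i|-z⟩)/√2, so ⟨-y|ψ⟩ = (-3) / (√2·√5).
P = |-3|² / 10 = 9/10.

0.900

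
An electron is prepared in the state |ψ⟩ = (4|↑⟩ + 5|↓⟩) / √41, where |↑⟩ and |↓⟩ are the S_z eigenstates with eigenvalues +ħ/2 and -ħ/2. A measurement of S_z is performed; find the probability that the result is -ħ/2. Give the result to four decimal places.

0.6098

The -ħ/2 outcome corresponds to |↓⟩. Its amplitude in |ψ⟩ is 5/√41.
P = |5|² / 41 = 25/41.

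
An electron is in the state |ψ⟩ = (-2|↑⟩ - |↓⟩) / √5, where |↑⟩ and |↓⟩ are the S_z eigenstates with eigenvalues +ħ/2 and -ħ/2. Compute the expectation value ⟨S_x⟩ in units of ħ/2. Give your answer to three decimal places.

⟨σ_x⟩ = 2 Re(a* b)/(|a|²+|b|²) with a = -2, b = -1.
a* b = 2, so ⟨σ_x⟩ = 4/5.
⟨S_x⟩ = (ħ/2)·⟨σ_x⟩.

0.800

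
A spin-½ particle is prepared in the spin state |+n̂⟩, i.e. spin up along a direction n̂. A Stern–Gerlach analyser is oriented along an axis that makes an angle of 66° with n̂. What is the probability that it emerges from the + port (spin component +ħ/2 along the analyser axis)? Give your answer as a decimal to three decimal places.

For spin-½, the probability of finding spin-up along an axis at angle θ to the initial spin direction is cos²(θ/2); spin-down is sin²(θ/2).
θ = 66°, so P = cos²(33°) ≈ 0.703.

0.703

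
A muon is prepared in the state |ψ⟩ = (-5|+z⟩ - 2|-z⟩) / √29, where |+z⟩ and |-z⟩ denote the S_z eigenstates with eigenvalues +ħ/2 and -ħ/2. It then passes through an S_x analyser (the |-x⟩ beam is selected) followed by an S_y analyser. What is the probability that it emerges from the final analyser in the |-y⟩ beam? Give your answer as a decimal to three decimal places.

0.078

First analyser (S_x): P(|-x⟩) = |⟨-x|ψ⟩|² = 9/58.
After stage 1 the state is |-x⟩; P(|-y⟩) = |⟨-y|-x⟩|² = 1/2.
Joint probability = 9/58 × 1/2 = 0.078.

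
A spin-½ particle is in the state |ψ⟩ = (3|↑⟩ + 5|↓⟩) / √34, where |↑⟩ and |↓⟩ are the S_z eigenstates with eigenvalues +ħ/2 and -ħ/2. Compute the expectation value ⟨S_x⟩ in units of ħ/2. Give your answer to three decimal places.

⟨σ_x⟩ = 2 Re(a* b)/(|a|²+|b|²) with a = 3, b = 5.
a* b = 15, so ⟨σ_x⟩ = 30/34.
⟨S_x⟩ = (ħ/2)·⟨σ_x⟩.

0.882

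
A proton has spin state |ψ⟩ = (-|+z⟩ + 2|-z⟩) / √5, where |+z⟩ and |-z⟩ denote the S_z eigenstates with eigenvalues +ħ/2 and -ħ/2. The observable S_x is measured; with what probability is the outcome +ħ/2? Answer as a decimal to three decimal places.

0.100

|+x⟩ = (|+z⟩ + |-z⟩)/√2, so ⟨+x|ψ⟩ = (1) / (√2·√5).
P = |1|² / 10 = 1/10.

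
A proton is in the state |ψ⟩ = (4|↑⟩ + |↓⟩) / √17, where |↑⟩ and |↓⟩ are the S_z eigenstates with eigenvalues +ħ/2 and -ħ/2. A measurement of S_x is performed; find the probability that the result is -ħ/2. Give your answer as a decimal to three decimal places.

0.265

|-x⟩ = (|↑⟩ - |↓⟩)/√2, so ⟨-x|ψ⟩ = (3) / (√2·√17).
P = |3|² / 34 = 9/34.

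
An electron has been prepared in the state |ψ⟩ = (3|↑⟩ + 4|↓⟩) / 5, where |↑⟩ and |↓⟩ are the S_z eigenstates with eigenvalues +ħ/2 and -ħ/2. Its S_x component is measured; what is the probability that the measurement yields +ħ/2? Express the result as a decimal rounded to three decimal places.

0.980

|+x⟩ = (|↑⟩ + |↓⟩)/√2, so ⟨+x|ψ⟩ = (7) / (√2·5).
P = |7|² / 50 = 49/50.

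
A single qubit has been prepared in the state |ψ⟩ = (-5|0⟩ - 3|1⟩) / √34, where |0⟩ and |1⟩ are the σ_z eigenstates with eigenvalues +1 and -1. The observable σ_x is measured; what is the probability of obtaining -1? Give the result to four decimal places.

0.0588

|-x⟩ = (|0⟩ - |1⟩)/√2, so ⟨-x|ψ⟩ = (-2) / (√2·√34).
P = |-2|² / 68 = 4/68.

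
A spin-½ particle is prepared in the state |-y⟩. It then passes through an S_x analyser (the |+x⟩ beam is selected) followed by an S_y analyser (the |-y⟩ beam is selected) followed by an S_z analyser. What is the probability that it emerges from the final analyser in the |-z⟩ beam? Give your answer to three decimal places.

First analyser (S_x): from |-y⟩, P(|+x⟩) = 1/2.
After stage 1 the state is |+x⟩; P(|-y⟩) = |⟨-y|+x⟩|² = 1/2.
After stage 2 the state is |-y⟩; P(|-z⟩) = |⟨-z|-y⟩|² = 1/2.
Joint probability = 1/2 × 1/2 × 1/2 = 0.125.

0.125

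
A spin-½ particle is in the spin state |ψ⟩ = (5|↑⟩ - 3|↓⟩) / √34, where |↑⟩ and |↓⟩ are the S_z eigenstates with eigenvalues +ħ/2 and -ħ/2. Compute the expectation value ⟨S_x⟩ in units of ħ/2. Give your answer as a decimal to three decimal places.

-0.882

⟨σ_x⟩ = 2 Re(a* b)/(|a|²+|b|²) with a = 5, b = -3.
a* b = -15, so ⟨σ_x⟩ = -30/34.
⟨S_x⟩ = (ħ/2)·⟨σ_x⟩.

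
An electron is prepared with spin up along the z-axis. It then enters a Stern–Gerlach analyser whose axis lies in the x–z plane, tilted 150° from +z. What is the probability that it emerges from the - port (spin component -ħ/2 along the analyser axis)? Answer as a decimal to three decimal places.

For spin-½, the probability of finding spin-up along an axis at angle θ to the initial spin direction is cos²(θ/2); spin-down is sin²(θ/2).
θ = 150°, so P = sin²(75°) ≈ 0.933.

0.933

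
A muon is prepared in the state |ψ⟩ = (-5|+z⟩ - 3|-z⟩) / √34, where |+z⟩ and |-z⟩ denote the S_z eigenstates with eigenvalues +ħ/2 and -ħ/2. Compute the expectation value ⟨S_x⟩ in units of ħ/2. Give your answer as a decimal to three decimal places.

⟨σ_x⟩ = 2 Re(a* b)/(|a|²+|b|²) with a = -5, b = -3.
a* b = 15, so ⟨σ_x⟩ = 30/34.
⟨S_x⟩ = (ħ/2)·⟨σ_x⟩.

0.882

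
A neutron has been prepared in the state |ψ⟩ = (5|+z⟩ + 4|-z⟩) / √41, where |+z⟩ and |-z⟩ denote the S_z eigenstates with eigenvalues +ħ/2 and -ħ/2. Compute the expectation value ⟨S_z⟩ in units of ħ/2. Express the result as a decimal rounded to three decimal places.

0.220

⟨σ_z⟩ = |a|² - |b|² divided by |a|²+|b|², with a, b the |+z⟩, |-z⟩ amplitudes.
= (25 - 16)/41 = 9/41.
⟨S_z⟩ = (ħ/2)·⟨σ_z⟩.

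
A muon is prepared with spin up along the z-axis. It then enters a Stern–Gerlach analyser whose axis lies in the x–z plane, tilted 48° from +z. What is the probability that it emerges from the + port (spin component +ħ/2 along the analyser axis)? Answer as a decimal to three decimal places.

For spin-½, the probability of finding spin-up along an axis at angle θ to the initial spin direction is cos²(θ/2); spin-down is sin²(θ/2).
θ = 48°, so P = cos²(24°) ≈ 0.835.

0.835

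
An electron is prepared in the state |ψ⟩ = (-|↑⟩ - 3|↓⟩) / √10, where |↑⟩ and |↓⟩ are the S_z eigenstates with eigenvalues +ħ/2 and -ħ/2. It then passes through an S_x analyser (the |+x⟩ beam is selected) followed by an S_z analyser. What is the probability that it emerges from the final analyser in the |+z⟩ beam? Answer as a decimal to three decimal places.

First analyser (S_x): P(|+x⟩) = |⟨+x|ψ⟩|² = 16/20.
After stage 1 the state is |+x⟩; P(|+z⟩) = |⟨+z|+x⟩|² = 1/2.
Joint probability = 16/20 × 1/2 = 0.400.

0.400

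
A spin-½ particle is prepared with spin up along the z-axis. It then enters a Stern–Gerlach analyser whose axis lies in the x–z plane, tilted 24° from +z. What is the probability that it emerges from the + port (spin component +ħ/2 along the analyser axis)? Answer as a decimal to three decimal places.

For spin-½, the probability of finding spin-up along an axis at angle θ to the initial spin direction is cos²(θ/2); spin-down is sin²(θ/2).
θ = 24°, so P = cos²(12°) ≈ 0.957.

0.957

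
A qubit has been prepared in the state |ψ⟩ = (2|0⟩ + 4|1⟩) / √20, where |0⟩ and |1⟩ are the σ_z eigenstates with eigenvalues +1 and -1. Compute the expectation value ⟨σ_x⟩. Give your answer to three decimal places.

0.800

⟨σ_x⟩ = 2 Re(a* b)/(|a|²+|b|²) with a = 2, b = 4.
a* b = 8, so ⟨σ_x⟩ = 16/20.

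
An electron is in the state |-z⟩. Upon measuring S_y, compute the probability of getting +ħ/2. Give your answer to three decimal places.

0.500

In the S_z basis, |-z⟩ = |↓⟩ and |+y⟩ = (|↑⟩ + i|↓⟩)/√2.
|⟨+y|-z⟩|² = 1/2.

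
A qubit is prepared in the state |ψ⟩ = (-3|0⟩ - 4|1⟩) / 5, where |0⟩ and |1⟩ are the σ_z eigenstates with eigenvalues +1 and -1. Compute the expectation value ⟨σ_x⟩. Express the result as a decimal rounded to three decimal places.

⟨σ_x⟩ = 2 Re(a* b)/(|a|²+|b|²) with a = -3, b = -4.
a* b = 12, so ⟨σ_x⟩ = 24/25.

0.960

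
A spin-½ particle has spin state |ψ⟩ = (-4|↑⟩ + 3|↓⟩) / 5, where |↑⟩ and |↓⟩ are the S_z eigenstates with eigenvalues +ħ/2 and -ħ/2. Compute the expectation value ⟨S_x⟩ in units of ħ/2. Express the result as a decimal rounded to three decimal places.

-0.960

⟨σ_x⟩ = 2 Re(a* b)/(|a|²+|b|²) with a = -4, b = 3.
a* b = -12, so ⟨σ_x⟩ = -24/25.
⟨S_x⟩ = (ħ/2)·⟨σ_x⟩.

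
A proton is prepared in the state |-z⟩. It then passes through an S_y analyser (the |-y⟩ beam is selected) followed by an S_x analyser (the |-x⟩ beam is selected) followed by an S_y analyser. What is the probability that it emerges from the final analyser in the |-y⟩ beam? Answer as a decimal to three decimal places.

First analyser (S_y): from |-z⟩, P(|-y⟩) = 1/2.
After stage 1 the state is |-y⟩; P(|-x⟩) = |⟨-x|-y⟩|² = 1/2.
After stage 2 the state is |-x⟩; P(|-y⟩) = |⟨-y|-x⟩|² = 1/2.
Joint probability = 1/2 × 1/2 × 1/2 = 0.125.

0.125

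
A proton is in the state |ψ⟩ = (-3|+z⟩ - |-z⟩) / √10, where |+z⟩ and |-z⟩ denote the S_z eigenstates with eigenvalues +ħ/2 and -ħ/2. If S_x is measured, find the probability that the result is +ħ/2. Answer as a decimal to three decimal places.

0.800

|+x⟩ = (|+z⟩ + |-z⟩)/√2, so ⟨+x|ψ⟩ = (-4) / (√2·√10).
P = |-4|² / 20 = 16/20.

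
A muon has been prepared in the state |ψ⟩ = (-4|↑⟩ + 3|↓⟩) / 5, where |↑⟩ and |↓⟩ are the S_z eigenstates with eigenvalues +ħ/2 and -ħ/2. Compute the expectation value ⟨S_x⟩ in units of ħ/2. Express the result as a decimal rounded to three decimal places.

-0.960

⟨σ_x⟩ = 2 Re(a* b)/(|a|²+|b|²) with a = -4, b = 3.
a* b = -12, so ⟨σ_x⟩ = -24/25.
⟨S_x⟩ = (ħ/2)·⟨σ_x⟩.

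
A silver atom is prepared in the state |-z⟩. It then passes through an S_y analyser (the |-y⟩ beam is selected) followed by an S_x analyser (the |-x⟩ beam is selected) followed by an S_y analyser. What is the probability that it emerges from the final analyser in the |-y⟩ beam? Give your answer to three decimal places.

First analyser (S_y): from |-z⟩, P(|-y⟩) = 1/2.
After stage 1 the state is |-y⟩; P(|-x⟩) = |⟨-x|-y⟩|² = 1/2.
After stage 2 the state is |-x⟩; P(|-y⟩) = |⟨-y|-x⟩|² = 1/2.
Joint probability = 1/2 × 1/2 × 1/2 = 0.125.

0.125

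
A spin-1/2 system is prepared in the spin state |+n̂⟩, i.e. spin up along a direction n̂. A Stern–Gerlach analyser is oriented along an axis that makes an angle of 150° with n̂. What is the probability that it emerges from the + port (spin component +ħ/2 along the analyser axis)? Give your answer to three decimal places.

0.067

For spin-½, the probability of finding spin-up along an axis at angle θ to the initial spin direction is cos²(θ/2); spin-down is sin²(θ/2).
θ = 150°, so P = cos²(75°) ≈ 0.067.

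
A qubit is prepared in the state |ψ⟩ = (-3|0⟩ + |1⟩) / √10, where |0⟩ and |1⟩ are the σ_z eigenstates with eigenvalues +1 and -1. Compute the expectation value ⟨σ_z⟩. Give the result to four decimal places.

⟨σ_z⟩ = |a|² - |b|² divided by |a|²+|b|², with a, b the |0⟩, |1⟩ amplitudes.
= (9 - 1)/10 = 8/10.

0.8000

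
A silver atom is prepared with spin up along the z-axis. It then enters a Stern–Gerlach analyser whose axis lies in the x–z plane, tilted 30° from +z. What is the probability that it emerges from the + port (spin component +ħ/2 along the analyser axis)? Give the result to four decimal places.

For spin-½, the probability of finding spin-up along an axis at angle θ to the initial spin direction is cos²(θ/2); spin-down is sin²(θ/2).
θ = 30°, so P = cos²(15°) ≈ 0.9330.

0.9330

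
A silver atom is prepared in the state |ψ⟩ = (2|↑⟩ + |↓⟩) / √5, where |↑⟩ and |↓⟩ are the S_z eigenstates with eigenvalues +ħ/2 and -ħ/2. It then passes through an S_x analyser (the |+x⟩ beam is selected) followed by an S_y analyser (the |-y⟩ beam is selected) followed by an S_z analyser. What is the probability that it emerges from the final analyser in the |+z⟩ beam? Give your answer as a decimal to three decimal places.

0.225

First analyser (S_x): P(|+x⟩) = |⟨+x|ψ⟩|² = 9/10.
After stage 1 the state is |+x⟩; P(|-y⟩) = |⟨-y|+x⟩|² = 1/2.
After stage 2 the state is |-y⟩; P(|+z⟩) = |⟨+z|-y⟩|² = 1/2.
Joint probability = 9/10 × 1/2 × 1/2 = 0.225.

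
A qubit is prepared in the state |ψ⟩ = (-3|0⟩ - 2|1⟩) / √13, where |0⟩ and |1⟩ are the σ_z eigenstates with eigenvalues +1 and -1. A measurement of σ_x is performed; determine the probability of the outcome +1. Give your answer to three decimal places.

0.962

|+x⟩ = (|0⟩ + |1⟩)/√2, so ⟨+x|ψ⟩ = (-5) / (√2·√13).
P = |-5|² / 26 = 25/26.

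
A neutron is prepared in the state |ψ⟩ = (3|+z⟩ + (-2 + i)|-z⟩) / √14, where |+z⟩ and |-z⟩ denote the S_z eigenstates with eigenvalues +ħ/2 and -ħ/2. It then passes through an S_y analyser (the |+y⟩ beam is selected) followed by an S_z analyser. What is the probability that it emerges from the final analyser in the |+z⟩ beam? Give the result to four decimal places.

0.3571

First analyser (S_y): P(|+y⟩) = |⟨+y|ψ⟩|² = 20/28.
After stage 1 the state is |+y⟩; P(|+z⟩) = |⟨+z|+y⟩|² = 1/2.
Joint probability = 20/28 × 1/2 = 0.3571.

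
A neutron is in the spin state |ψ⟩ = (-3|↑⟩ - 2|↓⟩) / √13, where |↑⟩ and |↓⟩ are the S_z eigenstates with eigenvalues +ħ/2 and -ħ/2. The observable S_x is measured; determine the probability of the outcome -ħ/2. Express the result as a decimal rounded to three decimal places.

|-x⟩ = (|↑⟩ - |↓⟩)/√2, so ⟨-x|ψ⟩ = (-1) / (√2·√13).
P = |-1|² / 26 = 1/26.

0.038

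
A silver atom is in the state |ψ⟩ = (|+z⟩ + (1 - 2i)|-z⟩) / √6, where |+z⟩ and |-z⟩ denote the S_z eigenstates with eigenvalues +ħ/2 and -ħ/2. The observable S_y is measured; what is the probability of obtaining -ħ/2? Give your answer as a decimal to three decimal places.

0.833

|-y⟩ = (|+z⟩ - i|-z⟩)/√2, so ⟨-y|ψ⟩ = (3 + i) / (√2·√6).
P = |3 + i|² / 12 = 10/12.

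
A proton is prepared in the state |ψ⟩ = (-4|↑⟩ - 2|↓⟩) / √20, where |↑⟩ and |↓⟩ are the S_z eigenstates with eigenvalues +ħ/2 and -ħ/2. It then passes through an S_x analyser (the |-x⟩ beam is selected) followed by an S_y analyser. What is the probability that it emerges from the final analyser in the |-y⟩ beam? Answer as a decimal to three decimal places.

First analyser (S_x): P(|-x⟩) = |⟨-x|ψ⟩|² = 4/40.
After stage 1 the state is |-x⟩; P(|-y⟩) = |⟨-y|-x⟩|² = 1/2.
Joint probability = 4/40 × 1/2 = 0.050.

0.050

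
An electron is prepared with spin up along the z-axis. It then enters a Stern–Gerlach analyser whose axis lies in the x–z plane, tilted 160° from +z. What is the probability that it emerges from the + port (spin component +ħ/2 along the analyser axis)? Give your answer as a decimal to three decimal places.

0.030

For spin-½, the probability of finding spin-up along an axis at angle θ to the initial spin direction is cos²(θ/2); spin-down is sin²(θ/2).
θ = 160°, so P = cos²(80°) ≈ 0.030.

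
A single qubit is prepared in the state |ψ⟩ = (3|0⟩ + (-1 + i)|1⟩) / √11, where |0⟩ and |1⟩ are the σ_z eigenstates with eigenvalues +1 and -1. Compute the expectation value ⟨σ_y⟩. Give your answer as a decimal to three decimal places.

0.545

⟨σ_y⟩ = 2 Im(a* b)/(|a|²+|b|²) with a = 3, b = (-1 + i).
a* b = (-3 + 3i), so ⟨σ_y⟩ = 6/11.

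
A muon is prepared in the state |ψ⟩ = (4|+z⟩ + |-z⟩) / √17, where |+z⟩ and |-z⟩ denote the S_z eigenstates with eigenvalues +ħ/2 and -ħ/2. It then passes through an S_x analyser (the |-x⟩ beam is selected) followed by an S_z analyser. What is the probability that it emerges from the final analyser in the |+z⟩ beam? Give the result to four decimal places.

First analyser (S_x): P(|-x⟩) = |⟨-x|ψ⟩|² = 9/34.
After stage 1 the state is |-x⟩; P(|+z⟩) = |⟨+z|-x⟩|² = 1/2.
Joint probability = 9/34 × 1/2 = 0.1324.

0.1324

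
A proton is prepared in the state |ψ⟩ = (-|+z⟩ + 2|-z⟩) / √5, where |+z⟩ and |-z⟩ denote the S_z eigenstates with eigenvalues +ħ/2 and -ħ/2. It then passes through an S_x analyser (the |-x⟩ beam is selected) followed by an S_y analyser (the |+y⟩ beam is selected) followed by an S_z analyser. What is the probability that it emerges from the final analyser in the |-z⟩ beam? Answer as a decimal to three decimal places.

0.225

First analyser (S_x): P(|-x⟩) = |⟨-x|ψ⟩|² = 9/10.
After stage 1 the state is |-x⟩; P(|+y⟩) = |⟨+y|-x⟩|² = 1/2.
After stage 2 the state is |+y⟩; P(|-z⟩) = |⟨-z|+y⟩|² = 1/2.
Joint probability = 9/10 × 1/2 × 1/2 = 0.225.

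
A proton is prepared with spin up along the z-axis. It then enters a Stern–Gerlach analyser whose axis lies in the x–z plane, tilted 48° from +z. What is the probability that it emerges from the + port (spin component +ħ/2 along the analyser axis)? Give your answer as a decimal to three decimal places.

0.835

For spin-½, the probability of finding spin-up along an axis at angle θ to the initial spin direction is cos²(θ/2); spin-down is sin²(θ/2).
θ = 48°, so P = cos²(24°) ≈ 0.835.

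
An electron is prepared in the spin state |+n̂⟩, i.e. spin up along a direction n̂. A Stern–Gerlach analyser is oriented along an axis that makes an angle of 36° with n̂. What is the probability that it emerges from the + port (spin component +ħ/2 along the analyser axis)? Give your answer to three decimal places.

0.905

For spin-½, the probability of finding spin-up along an axis at angle θ to the initial spin direction is cos²(θ/2); spin-down is sin²(θ/2).
θ = 36°, so P = cos²(18°) ≈ 0.905.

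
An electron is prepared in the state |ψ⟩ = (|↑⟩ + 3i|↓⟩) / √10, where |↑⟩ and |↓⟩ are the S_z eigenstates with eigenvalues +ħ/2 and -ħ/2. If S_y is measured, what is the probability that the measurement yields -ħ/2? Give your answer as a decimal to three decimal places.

|-y⟩ = (|↑⟩ - i|↓⟩)/√2, so ⟨-y|ψ⟩ = (-2) / (√2·√10).
P = |-2|² / 20 = 4/20.

0.200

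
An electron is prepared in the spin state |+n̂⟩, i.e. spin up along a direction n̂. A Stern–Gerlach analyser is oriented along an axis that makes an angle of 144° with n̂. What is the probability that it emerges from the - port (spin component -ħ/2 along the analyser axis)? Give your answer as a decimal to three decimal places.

For spin-½, the probability of finding spin-up along an axis at angle θ to the initial spin direction is cos²(θ/2); spin-down is sin²(θ/2).
θ = 144°, so P = sin²(72°) ≈ 0.905.

0.905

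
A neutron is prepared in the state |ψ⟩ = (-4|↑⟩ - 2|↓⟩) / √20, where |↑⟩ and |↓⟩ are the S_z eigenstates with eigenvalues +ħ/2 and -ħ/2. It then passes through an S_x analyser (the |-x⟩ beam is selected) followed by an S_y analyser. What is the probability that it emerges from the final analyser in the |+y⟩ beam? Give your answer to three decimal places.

First analyser (S_x): P(|-x⟩) = |⟨-x|ψ⟩|² = 4/40.
After stage 1 the state is |-x⟩; P(|+y⟩) = |⟨+y|-x⟩|² = 1/2.
Joint probability = 4/40 × 1/2 = 0.050.

0.050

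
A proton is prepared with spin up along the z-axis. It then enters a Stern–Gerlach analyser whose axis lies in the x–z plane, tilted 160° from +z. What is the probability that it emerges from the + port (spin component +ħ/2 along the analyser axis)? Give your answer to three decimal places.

For spin-½, the probability of finding spin-up along an axis at angle θ to the initial spin direction is cos²(θ/2); spin-down is sin²(θ/2).
θ = 160°, so P = cos²(80°) ≈ 0.030.

0.030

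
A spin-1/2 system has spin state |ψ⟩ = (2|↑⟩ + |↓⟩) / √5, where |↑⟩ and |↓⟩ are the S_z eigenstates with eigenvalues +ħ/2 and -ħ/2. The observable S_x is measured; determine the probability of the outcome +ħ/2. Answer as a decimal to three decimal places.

|+x⟩ = (|↑⟩ + |↓⟩)/√2, so ⟨+x|ψ⟩ = (3) / (√2·√5).
P = |3|² / 10 = 9/10.

0.900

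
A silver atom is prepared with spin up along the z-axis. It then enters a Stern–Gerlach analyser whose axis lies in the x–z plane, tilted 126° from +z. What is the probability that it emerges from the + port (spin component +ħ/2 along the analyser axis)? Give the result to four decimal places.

For spin-½, the probability of finding spin-up along an axis at angle θ to the initial spin direction is cos²(θ/2); spin-down is sin²(θ/2).
θ = 126°, so P = cos²(63°) ≈ 0.2061.

0.2061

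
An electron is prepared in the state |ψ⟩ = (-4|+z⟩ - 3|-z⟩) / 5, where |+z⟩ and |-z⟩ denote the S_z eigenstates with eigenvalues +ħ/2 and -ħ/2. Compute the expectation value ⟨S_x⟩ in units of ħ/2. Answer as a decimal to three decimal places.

⟨σ_x⟩ = 2 Re(a* b)/(|a|²+|b|²) with a = -4, b = -3.
a* b = 12, so ⟨σ_x⟩ = 24/25.
⟨S_x⟩ = (ħ/2)·⟨σ_x⟩.

0.960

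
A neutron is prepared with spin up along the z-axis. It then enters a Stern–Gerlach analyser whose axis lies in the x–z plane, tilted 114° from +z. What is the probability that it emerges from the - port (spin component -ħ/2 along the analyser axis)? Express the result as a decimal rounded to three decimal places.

For spin-½, the probability of finding spin-up along an axis at angle θ to the initial spin direction is cos²(θ/2); spin-down is sin²(θ/2).
θ = 114°, so P = sin²(57°) ≈ 0.703.

0.703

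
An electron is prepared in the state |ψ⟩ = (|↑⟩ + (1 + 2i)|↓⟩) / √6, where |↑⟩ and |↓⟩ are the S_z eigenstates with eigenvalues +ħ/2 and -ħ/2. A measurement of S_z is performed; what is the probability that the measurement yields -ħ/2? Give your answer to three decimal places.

The -ħ/2 outcome corresponds to |↓⟩. Its amplitude in |ψ⟩ is (1 + 2i)/√6.
P = |1 + 2i|² / 6 = 5/6.

0.833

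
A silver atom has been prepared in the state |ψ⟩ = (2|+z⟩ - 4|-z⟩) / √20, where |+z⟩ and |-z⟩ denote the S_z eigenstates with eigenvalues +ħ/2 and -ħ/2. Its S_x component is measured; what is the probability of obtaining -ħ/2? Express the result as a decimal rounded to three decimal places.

|-x⟩ = (|+z⟩ - |-z⟩)/√2, so ⟨-x|ψ⟩ = (6) / (√2·√20).
P = |6|² / 40 = 36/40.

0.900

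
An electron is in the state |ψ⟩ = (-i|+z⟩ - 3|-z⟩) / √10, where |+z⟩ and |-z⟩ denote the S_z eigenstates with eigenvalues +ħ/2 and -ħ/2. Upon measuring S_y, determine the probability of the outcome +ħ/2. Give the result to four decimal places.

0.2000

|+y⟩ = (|+z⟩ + i|-z⟩)/√2, so ⟨+y|ψ⟩ = (2i) / (√2·√10).
P = |2i|² / 20 = 4/20.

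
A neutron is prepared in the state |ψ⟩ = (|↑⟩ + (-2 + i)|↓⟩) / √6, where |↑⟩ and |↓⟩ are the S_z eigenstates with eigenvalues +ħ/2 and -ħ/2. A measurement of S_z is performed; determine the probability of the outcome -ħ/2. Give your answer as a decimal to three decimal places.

The -ħ/2 outcome corresponds to |↓⟩. Its amplitude in |ψ⟩ is (-2 + i)/√6.
P = |-2 + i|² / 6 = 5/6.

0.833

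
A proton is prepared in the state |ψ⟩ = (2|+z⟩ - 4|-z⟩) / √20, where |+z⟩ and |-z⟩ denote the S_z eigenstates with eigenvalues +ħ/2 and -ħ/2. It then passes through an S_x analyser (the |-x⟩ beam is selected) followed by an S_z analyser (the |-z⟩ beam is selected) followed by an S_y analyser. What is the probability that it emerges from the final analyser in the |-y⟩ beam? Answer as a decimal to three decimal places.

0.225

First analyser (S_x): P(|-x⟩) = |⟨-x|ψ⟩|² = 36/40.
After stage 1 the state is |-x⟩; P(|-z⟩) = |⟨-z|-x⟩|² = 1/2.
After stage 2 the state is |-z⟩; P(|-y⟩) = |⟨-y|-z⟩|² = 1/2.
Joint probability = 36/40 × 1/2 × 1/2 = 0.225.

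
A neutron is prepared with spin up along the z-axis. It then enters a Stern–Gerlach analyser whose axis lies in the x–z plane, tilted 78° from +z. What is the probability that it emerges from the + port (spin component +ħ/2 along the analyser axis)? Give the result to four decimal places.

For spin-½, the probability of finding spin-up along an axis at angle θ to the initial spin direction is cos²(θ/2); spin-down is sin²(θ/2).
θ = 78°, so P = cos²(39°) ≈ 0.6040.

0.6040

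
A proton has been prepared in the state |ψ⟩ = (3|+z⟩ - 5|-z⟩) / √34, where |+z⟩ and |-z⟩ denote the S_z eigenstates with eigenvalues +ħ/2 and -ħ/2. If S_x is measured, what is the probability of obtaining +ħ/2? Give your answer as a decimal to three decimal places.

0.059

|+x⟩ = (|+z⟩ + |-z⟩)/√2, so ⟨+x|ψ⟩ = (-2) / (√2·√34).
P = |-2|² / 68 = 4/68.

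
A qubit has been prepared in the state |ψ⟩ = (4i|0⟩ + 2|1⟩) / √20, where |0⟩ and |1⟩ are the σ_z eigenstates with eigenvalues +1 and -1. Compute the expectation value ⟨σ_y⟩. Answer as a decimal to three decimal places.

⟨σ_y⟩ = 2 Im(a* b)/(|a|²+|b|²) with a = 4i, b = 2.
a* b = -8i, so ⟨σ_y⟩ = -16/20.

-0.800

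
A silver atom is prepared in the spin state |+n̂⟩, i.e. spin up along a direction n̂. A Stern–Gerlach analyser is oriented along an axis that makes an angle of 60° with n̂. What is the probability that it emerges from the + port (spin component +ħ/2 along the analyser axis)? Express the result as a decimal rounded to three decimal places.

For spin-½, the probability of finding spin-up along an axis at angle θ to the initial spin direction is cos²(θ/2); spin-down is sin²(θ/2).
θ = 60°, so P = cos²(30°) ≈ 0.750.

0.750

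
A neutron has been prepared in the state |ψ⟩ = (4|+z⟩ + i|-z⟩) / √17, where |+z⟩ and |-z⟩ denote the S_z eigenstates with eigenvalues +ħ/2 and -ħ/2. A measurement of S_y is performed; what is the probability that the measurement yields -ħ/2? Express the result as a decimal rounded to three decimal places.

|-y⟩ = (|+z⟩ - i|-z⟩)/√2, so ⟨-y|ψ⟩ = (3) / (√2·√17).
P = |3|² / 34 = 9/34.

0.265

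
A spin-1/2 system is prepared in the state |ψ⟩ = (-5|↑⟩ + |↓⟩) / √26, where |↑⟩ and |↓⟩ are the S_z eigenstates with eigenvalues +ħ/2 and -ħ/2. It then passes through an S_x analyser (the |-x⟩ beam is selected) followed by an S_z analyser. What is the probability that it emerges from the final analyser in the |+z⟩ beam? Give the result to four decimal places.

0.3462

First analyser (S_x): P(|-x⟩) = |⟨-x|ψ⟩|² = 36/52.
After stage 1 the state is |-x⟩; P(|+z⟩) = |⟨+z|-x⟩|² = 1/2.
Joint probability = 36/52 × 1/2 = 0.3462.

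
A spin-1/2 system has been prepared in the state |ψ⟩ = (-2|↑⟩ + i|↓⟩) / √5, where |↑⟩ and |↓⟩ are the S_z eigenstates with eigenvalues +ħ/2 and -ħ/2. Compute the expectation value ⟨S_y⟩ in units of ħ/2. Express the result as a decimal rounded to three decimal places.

-0.800

⟨σ_y⟩ = 2 Im(a* b)/(|a|²+|b|²) with a = -2, b = i.
a* b = -2i, so ⟨σ_y⟩ = -4/5.
⟨S_y⟩ = (ħ/2)·⟨σ_y⟩.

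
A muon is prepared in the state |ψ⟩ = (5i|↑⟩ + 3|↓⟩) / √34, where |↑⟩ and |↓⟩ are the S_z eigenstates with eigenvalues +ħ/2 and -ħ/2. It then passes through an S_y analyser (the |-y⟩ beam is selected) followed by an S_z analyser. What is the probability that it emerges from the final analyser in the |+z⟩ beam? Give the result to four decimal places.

First analyser (S_y): P(|-y⟩) = |⟨-y|ψ⟩|² = 64/68.
After stage 1 the state is |-y⟩; P(|+z⟩) = |⟨+z|-y⟩|² = 1/2.
Joint probability = 64/68 × 1/2 = 0.4706.

0.4706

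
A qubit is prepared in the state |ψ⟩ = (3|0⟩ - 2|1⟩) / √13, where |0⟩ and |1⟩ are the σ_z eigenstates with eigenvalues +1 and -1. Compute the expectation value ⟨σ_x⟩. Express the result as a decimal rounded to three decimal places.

-0.923

⟨σ_x⟩ = 2 Re(a* b)/(|a|²+|b|²) with a = 3, b = -2.
a* b = -6, so ⟨σ_x⟩ = -12/13.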